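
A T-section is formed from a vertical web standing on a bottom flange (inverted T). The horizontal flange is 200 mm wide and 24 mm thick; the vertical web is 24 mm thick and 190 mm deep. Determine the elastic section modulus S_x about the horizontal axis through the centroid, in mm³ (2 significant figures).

S_x ≈ 2.7 × 10⁵ mm³

Break the section into simple shapes (no overlaps), measuring from the bottom-left corner of the bounding box.
Flange: 200 × 24, A = 4 800 mm², y = 12 mm, Ī = 230 400 mm⁴.
Web: 24 × 190, A = 4 560 mm², y = 119 mm, Ī = 13 718 000 mm⁴.
Centroid: ȳ = ΣA·y / ΣA = 64.13 mm.
Transfer each piece to the horizontal axis through the centroid using Ī + A·d² with d = y − 64.13:
  flange: d = -52.13 mm → contributes +13 273 679 mm⁴
  web: d = 54.87 mm → contributes +27 447 767 mm⁴
Total I = 40 721 446 mm⁴.
Extreme fibre distance c = 149.9 mm; S = I/c = 271 709 mm³.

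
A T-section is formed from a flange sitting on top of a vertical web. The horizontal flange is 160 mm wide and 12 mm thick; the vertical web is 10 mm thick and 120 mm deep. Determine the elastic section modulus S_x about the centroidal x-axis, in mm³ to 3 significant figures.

Break the section into simple shapes (no overlaps), measuring from the bottom-left corner of the bounding box.
Flange: 160 × 12, A = 1 920 mm², y = 126 mm, Ī = 23 040 mm⁴.
Web: 10 × 120, A = 1 200 mm², y = 60 mm, Ī = 1 440 000 mm⁴.
Centroid: ȳ = ΣA·y / ΣA = 100.62 mm.
Transfer each piece to the centroidal x-axis using Ī + A·d² with d = y − 100.62:
  flange: d = 25.385 mm → contributes +1 260 247 mm⁴
  web: d = -40.615 mm → contributes +3 419 531 mm⁴
Total I = 4 679 778 mm⁴.
Extreme fibre distance c = 100.62 mm; S = I/c = 46 512 mm³.

S_x ≈ 4.65 × 10⁴ mm³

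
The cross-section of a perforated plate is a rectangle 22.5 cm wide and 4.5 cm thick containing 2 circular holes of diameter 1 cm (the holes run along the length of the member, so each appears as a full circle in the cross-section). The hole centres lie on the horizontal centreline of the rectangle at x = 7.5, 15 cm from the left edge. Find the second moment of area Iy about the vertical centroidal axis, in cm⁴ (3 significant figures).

Treat the section as a set of non-overlapping primitives; coordinates are from the bounding-box lower-left.
Plate: 22.5 × 4.5, A = 101.25 cm², x = 11.25 cm, Ī = 4271.5 cm⁴.
Hole 1 (subtracted): ⌀1, A = 0.7854 cm², x = 7.5 cm, Ī = 0.049087 cm⁴.
Hole 2 (subtracted): ⌀1, A = 0.7854 cm², x = 15 cm, Ī = 0.049087 cm⁴.
By symmetry the centroid is at mid-width, x̄ = 11.25 cm.
Transfer each piece to the vertical centroidal axis using Ī + A·d² with d = x − 11.25:
  plate: d = 0 cm → contributes +4271.5 cm⁴
  hole 1: d = -3.75 cm → contributes −11.094 cm⁴
  hole 2: d = 3.75 cm → contributes −11.094 cm⁴
Total I = 4249.3 cm⁴.

Iy ≈ 4250 cm⁴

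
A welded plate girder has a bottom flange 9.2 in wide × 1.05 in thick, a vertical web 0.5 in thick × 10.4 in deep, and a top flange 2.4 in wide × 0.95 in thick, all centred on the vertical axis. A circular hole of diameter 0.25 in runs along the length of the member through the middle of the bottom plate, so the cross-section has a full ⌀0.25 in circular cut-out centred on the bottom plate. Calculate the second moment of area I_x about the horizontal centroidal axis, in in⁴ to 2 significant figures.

Split into non-overlapping primitives; take the origin at the lower-left of the bounding box.
Bottom plate: 9.2 × 1.05, A = 9.66 in², y = 0.525 in, Ī = 0.8875 in⁴.
Web plate: 0.5 × 10.4, A = 5.2 in², y = 6.25 in, Ī = 46.87 in⁴.
Top plate: 2.4 × 0.95, A = 2.28 in², y = 11.93 in, Ī = 0.1715 in⁴.
Hole (subtracted): ⌀0.25, A = 0.04909 in², y = 0.525 in, Ī = 0.0001917 in⁴.
Centroid: ȳ = ΣA·y / ΣA = 3.788 in.
Transfer each piece to the horizontal centroidal axis using Ī + A·d² with d = y − 3.788:
  bottom plate: d = -3.263 in → contributes +103.7 in⁴
  web plate: d = 2.462 in → contributes +78.4 in⁴
  top plate: d = 8.137 in → contributes +151.1 in⁴
  hole: d = -3.263 in → contributes −0.5227 in⁴
Total I = 332.7 in⁴.

I_x ≈ 330 in⁴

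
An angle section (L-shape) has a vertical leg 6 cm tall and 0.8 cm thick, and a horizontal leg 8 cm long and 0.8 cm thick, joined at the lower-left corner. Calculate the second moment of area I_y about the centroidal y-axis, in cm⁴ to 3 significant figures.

I_y ≈ 67.0 cm⁴

Break the section into simple shapes (no overlaps), measuring from the bottom-left corner of the bounding box.
Vertical leg: 0.8 × 6, A = 4.8 cm², x = 0.4 cm, Ī = 0.256 cm⁴.
Horizontal leg (remainder): 7.2 × 0.8, A = 5.76 cm², x = 4.4 cm, Ī = 24.883 cm⁴.
Centroid: x̄ = ΣA·x / ΣA = 2.5818 cm.
Transfer each piece to the centroidal y-axis using Ī + A·d² with d = x − 2.5818:
  vertical leg: d = -2.1818 cm → contributes +23.106 cm⁴
  horizontal leg (remainder): d = 1.8182 cm → contributes +43.925 cm⁴
Total I = 67.03 cm⁴.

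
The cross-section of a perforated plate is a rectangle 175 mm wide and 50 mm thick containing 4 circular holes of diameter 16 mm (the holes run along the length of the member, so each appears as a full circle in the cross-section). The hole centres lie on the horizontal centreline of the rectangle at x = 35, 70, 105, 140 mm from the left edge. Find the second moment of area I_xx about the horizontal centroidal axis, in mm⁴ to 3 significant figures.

Split into non-overlapping primitives; take the origin at the lower-left of the bounding box.
Plate: 175 × 50, A = 8 750 mm², y = 25 mm, Ī = 1 822 917 mm⁴.
Hole 1 (subtracted): ⌀16, A = 201.06 mm², y = 25 mm, Ī = 3 217 mm⁴.
Hole 2 (subtracted): ⌀16, A = 201.06 mm², y = 25 mm, Ī = 3 217 mm⁴.
Hole 3 (subtracted): ⌀16, A = 201.06 mm², y = 25 mm, Ī = 3 217 mm⁴.
Hole 4 (subtracted): ⌀16, A = 201.06 mm², y = 25 mm, Ī = 3 217 mm⁴.
By symmetry the centroid is at mid-height, ȳ = 25 mm.
All pieces are centred on the horizontal centroidal axis, so I = ΣĪ (holes subtracted) = 1 810 049 mm⁴.

I_xx ≈ 1.81 × 10⁶ mm⁴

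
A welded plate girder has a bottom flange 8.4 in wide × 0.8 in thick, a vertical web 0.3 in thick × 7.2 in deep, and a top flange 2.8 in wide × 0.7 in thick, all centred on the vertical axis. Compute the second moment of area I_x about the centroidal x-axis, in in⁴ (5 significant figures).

Treat the section as a set of non-overlapping primitives; coordinates are from the bounding-box lower-left.
Bottom plate: 8.4 × 0.8, A = 6.72 in², y = 0.4 in, Ī = 0.3584 in⁴.
Web plate: 0.3 × 7.2, A = 2.16 in², y = 4.4 in, Ī = 9.3312 in⁴.
Top plate: 2.8 × 0.7, A = 1.96 in², y = 8.35 in, Ī = 0.08003333 in⁴.
Centroid: ȳ = ΣA·y / ΣA = 2.634502 in.
Transfer each piece to the centroidal x-axis using Ī + A·d² with d = y − 2.634502:
  bottom plate: d = -2.234502 in → contributes +33.91135 in⁴
  web plate: d = 1.765498 in → contributes +16.06388 in⁴
  top plate: d = 5.715498 in → contributes +64.10719 in⁴
Total I = 114.0824 in⁴.

I_x ≈ 114.08 in⁴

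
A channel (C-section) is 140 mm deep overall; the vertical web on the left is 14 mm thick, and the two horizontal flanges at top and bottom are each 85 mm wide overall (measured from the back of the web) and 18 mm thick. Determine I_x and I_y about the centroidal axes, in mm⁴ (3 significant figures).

I_x ≈ 1.28 × 10⁷ mm⁴, I_y ≈ 3.11 × 10⁶ mm⁴

Decompose the section into non-overlapping parts with the origin at the bottom-left of its bounding rectangle.
Web: 14 × 140, A = 1 960 mm², y = 70 mm, Ī = 3 201 333 mm⁴.
Top flange (beyond web): 71 × 18, A = 1 278 mm², y = 131 mm, Ī = 34 506 mm⁴.
Bottom flange (beyond web): 71 × 18, A = 1 278 mm², y = 9 mm, Ī = 34 506 mm⁴.
By symmetry the centroid is at mid-height, ȳ = 70 mm.
Transfer each piece to the centroidal x-axis using Ī + A·d² with d = y − 70:
  web: d = 0 mm → contributes +3 201 333 mm⁴
  top flange (beyond web): d = 61 mm → contributes +4 789 944 mm⁴
  bottom flange (beyond web): d = -61 mm → contributes +4 789 944 mm⁴
Total I = 12 781 221 mm⁴.
For the y-axis: x̄ = 31.054 mm.
Repeating about the centroidal y-axis gives I_y = 3 109 484 mm⁴.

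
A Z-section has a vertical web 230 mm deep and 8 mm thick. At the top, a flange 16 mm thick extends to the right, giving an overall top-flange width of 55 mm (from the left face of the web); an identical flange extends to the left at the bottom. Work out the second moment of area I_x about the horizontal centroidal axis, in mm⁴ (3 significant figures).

Split into non-overlapping primitives; take the origin at the lower-left of the bounding box.
Web: 8 × 230, A = 1 840 mm², y = 115 mm, Ī = 8 111 333 mm⁴.
Top flange (beyond web): 47 × 16, A = 752 mm², y = 222 mm, Ī = 16 043 mm⁴.
Bottom flange (beyond web): 47 × 16, A = 752 mm², y = 8 mm, Ī = 16 043 mm⁴.
Centroid: ȳ = ΣA·y / ΣA = 115 mm.
Transfer each piece to the horizontal centroidal axis using Ī + A·d² with d = y − 115:
  web: d = 0 mm → contributes +8 111 333 mm⁴
  top flange (beyond web): d = 107 mm → contributes +8 625 691 mm⁴
  bottom flange (beyond web): d = -107 mm → contributes +8 625 691 mm⁴
Total I = 25 362 715 mm⁴.

I_x ≈ 2.54 × 10⁷ mm⁴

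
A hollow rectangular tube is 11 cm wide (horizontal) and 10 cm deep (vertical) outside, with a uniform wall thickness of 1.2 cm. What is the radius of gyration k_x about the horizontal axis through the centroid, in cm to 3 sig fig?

Split into non-overlapping primitives; take the origin at the lower-left of the bounding box.
Outer rectangle: 11 × 10, A = 110 cm², y = 5 cm, Ī = 916.67 cm⁴.
Inner void (subtracted): 8.6 × 7.6, A = 65.36 cm², y = 5 cm, Ī = 314.6 cm⁴.
By symmetry the centroid is at mid-height, ȳ = 5 cm.
All pieces are centred on the horizontal axis through the centroid, so I = ΣĪ (holes subtracted) = 602.07 cm⁴.
Radius of gyration: k = √(I/A) = √(602.07 / 44.64) = 3.6725 cm.

k_x ≈ 3.67 cm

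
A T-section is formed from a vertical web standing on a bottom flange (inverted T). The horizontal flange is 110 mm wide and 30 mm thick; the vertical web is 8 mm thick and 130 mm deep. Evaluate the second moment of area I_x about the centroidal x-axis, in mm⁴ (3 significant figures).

Split into non-overlapping primitives; take the origin at the lower-left of the bounding box.
Flange: 110 × 30, A = 3 300 mm², y = 15 mm, Ī = 247 500 mm⁴.
Web: 8 × 130, A = 1 040 mm², y = 95 mm, Ī = 1 464 667 mm⁴.
Centroid: ȳ = ΣA·y / ΣA = 34.171 mm.
Transfer each piece to the centroidal x-axis using Ī + A·d² with d = y − 34.171:
  flange: d = -19.171 mm → contributes +1 460 278 mm⁴
  web: d = 60.829 mm → contributes +5 312 903 mm⁴
Total I = 6 773 180 mm⁴.

I_x ≈ 6.77 × 10⁶ mm⁴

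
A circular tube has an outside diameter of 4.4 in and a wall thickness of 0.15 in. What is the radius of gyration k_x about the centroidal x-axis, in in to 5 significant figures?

Split into non-overlapping primitives; take the origin at the lower-left of the bounding box.
Outer circle: ⌀4.4, A = 15.20531 in², y = 2.2 in, Ī = 18.39842 in⁴.
Bore (subtracted): ⌀4.1, A = 13.20254 in², y = 2.2 in, Ī = 13.87092 in⁴.
By symmetry the centroid is at mid-height, ȳ = 2.2 in.
All pieces are centred on the centroidal x-axis, so I = ΣĪ (holes subtracted) = 4.527501 in⁴.
Radius of gyration: k = √(I/A) = √(4.527501 / 2.002765) = 1.503537 in.

k_x ≈ 1.5035 in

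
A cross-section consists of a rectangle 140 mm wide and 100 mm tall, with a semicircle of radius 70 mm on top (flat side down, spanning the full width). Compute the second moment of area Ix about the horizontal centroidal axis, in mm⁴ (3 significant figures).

Treat the section as a set of non-overlapping primitives; coordinates are from the bounding-box lower-left.
Rectangular body: 140 × 100, A = 14 000 mm², y = 50 mm, Ī = 11 666 667 mm⁴.
Semicircular cap: semicircle r = 70, A = 7696.9 mm², y = 129.71 mm, Ī = 2 635 265 mm⁴.
Centroid: ȳ = ΣA·y / ΣA = 78.276 mm.
Transfer each piece to the horizontal centroidal axis using Ī + A·d² with d = y − 78.276:
  rectangular body: d = -28.276 mm → contributes +22 860 488 mm⁴
  semicircular cap: d = 51.432 mm → contributes +22 995 859 mm⁴
Total I = 45 856 347 mm⁴.

Ix ≈ 4.59 × 10⁷ mm⁴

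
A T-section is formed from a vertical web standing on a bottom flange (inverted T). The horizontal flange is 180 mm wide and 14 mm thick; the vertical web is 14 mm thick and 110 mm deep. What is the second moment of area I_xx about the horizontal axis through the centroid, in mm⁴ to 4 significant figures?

Treat the section as a set of non-overlapping primitives; coordinates are from the bounding-box lower-left.
Flange: 180 × 14, A = 2 520 mm², y = 7 mm, Ī = 41 160 mm⁴.
Web: 14 × 110, A = 1 540 mm², y = 69 mm, Ī = 1 552 833 mm⁴.
Centroid: ȳ = ΣA·y / ΣA = 30.5172 mm.
Transfer each piece to the horizontal axis through the centroid using Ī + A·d² with d = y − 30.5172:
  flange: d = -23.5172 mm → contributes +1 434 873 mm⁴
  web: d = 38.4828 mm → contributes +3 833 454 mm⁴
Total I = 5 268 327 mm⁴.

I_xx ≈ 5.268 × 10⁶ mm⁴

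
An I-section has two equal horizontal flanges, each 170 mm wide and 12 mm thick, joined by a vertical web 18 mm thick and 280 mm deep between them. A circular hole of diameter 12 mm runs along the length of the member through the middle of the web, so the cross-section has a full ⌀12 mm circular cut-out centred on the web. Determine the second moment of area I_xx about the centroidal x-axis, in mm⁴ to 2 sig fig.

I_xx ≈ 1.2 × 10⁸ mm⁴

Treat the section as a set of non-overlapping primitives; coordinates are from the bounding-box lower-left.
Bottom flange: 170 × 12, A = 2 040 mm², y = 6 mm, Ī = 24 480 mm⁴.
Web: 18 × 280, A = 5 040 mm², y = 152 mm, Ī = 32 928 000 mm⁴.
Top flange: 170 × 12, A = 2 040 mm², y = 298 mm, Ī = 24 480 mm⁴.
Hole (subtracted): ⌀12, A = 113.1 mm², y = 152 mm, Ī = 1 018 mm⁴.
By symmetry the centroid is at mid-height, ȳ = 152 mm.
Transfer each piece to the centroidal x-axis using Ī + A·d² with d = y − 152:
  bottom flange: d = -146 mm → contributes +43 509 120 mm⁴
  web: d = 0 mm → contributes +32 928 000 mm⁴
  top flange: d = 146 mm → contributes +43 509 120 mm⁴
  hole: d = 0 mm → contributes −1 018 mm⁴
Total I = 119 945 222 mm⁴.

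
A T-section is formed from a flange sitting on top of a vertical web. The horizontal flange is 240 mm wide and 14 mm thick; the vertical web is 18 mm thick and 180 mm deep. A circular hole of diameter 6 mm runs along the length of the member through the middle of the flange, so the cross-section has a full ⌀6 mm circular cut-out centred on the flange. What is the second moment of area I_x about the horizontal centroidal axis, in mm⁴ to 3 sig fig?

I_x ≈ 2.43 × 10⁷ mm⁴

Split into non-overlapping primitives; take the origin at the lower-left of the bounding box.
Flange: 240 × 14, A = 3 360 mm², y = 187 mm, Ī = 54 880 mm⁴.
Web: 18 × 180, A = 3 240 mm², y = 90 mm, Ī = 8 748 000 mm⁴.
Hole (subtracted): ⌀6, A = 28.274 mm², y = 187 mm, Ī = 63.617 mm⁴.
Centroid: ȳ = ΣA·y / ΣA = 139.18 mm.
Transfer each piece to the horizontal centroidal axis using Ī + A·d² with d = y − 139.18:
  flange: d = 47.823 mm → contributes +7 739 350 mm⁴
  web: d = -49.177 mm → contributes +16 583 525 mm⁴
  hole: d = 47.823 mm → contributes −64 728 mm⁴
Total I = 24 258 147 mm⁴.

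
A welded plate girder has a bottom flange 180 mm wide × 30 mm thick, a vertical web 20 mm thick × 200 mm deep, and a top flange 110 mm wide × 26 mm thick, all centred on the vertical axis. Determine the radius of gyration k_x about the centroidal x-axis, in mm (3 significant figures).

Break the section into simple shapes (no overlaps), measuring from the bottom-left corner of the bounding box.
Bottom plate: 180 × 30, A = 5 400 mm², y = 15 mm, Ī = 405 000 mm⁴.
Web plate: 20 × 200, A = 4 000 mm², y = 130 mm, Ī = 13 333 333 mm⁴.
Top plate: 110 × 26, A = 2 860 mm², y = 243 mm, Ī = 161 113 mm⁴.
Centroid: ȳ = ΣA·y / ΣA = 105.71 mm.
Transfer each piece to the centroidal x-axis using Ī + A·d² with d = y − 105.71:
  bottom plate: d = -90.708 mm → contributes +44 835 876 mm⁴
  web plate: d = 24.292 mm → contributes +15 693 740 mm⁴
  top plate: d = 137.29 mm → contributes +54 069 525 mm⁴
Total I = 114 599 141 mm⁴.
Radius of gyration: k = √(I/A) = √(114 599 141 / 12 260) = 96.682 mm.

k_x ≈ 96.7 mm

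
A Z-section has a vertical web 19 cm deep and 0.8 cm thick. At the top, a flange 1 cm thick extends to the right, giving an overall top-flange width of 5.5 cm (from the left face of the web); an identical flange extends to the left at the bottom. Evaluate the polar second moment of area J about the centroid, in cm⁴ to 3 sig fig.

Break the section into simple shapes (no overlaps), measuring from the bottom-left corner of the bounding box.
Web: 0.8 × 19, A = 15.2 cm², y = 9.5 cm, Ī = 457.27 cm⁴.
Top flange (beyond web): 4.7 × 1, A = 4.7 cm², y = 18.5 cm, Ī = 0.39167 cm⁴.
Bottom flange (beyond web): 4.7 × 1, A = 4.7 cm², y = 0.5 cm, Ī = 0.39167 cm⁴.
Centroid: ȳ = ΣA·y / ΣA = 9.5 cm.
Transfer each piece to the centroidal x-axis using Ī + A·d² with d = y − 9.5:
  web: d = 0 cm → contributes +457.27 cm⁴
  top flange (beyond web): d = 9 cm → contributes +381.09 cm⁴
  bottom flange (beyond web): d = -9 cm → contributes +381.09 cm⁴
Total I = 1219.5 cm⁴.
For the y-axis: x̄ = 5.1 cm.
Repeating about the centroidal y-axis gives I_y = 89.202 cm⁴.
Polar second moment: J = I_x + I_y = 1308.7 cm⁴.

J ≈ 1310 cm⁴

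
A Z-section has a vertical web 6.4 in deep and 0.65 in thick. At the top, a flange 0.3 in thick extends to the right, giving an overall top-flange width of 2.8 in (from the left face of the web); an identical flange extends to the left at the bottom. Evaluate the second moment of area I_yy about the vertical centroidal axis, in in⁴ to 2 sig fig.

I_yy ≈ 3.2 in⁴

Decompose the section into non-overlapping parts with the origin at the bottom-left of its bounding rectangle.
Web: 0.65 × 6.4, A = 4.16 in², x = 2.475 in, Ī = 0.1465 in⁴.
Top flange (beyond web): 2.15 × 0.3, A = 0.645 in², x = 3.875 in, Ī = 0.2485 in⁴.
Bottom flange (beyond web): 2.15 × 0.3, A = 0.645 in², x = 1.075 in, Ī = 0.2485 in⁴.
Centroid: x̄ = ΣA·x / ΣA = 2.475 in.
Transfer each piece to the vertical centroidal axis using Ī + A·d² with d = x − 2.475:
  web: d = 0 in → contributes +0.1465 in⁴
  top flange (beyond web): d = 1.4 in → contributes +1.513 in⁴
  bottom flange (beyond web): d = -1.4 in → contributes +1.513 in⁴
Total I = 3.172 in⁴.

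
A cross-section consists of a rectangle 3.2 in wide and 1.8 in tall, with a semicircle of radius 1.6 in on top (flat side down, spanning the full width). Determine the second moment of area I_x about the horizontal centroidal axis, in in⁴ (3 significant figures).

I_x ≈ 8.18 in⁴

Break the section into simple shapes (no overlaps), measuring from the bottom-left corner of the bounding box.
Rectangular body: 3.2 × 1.8, A = 5.76 in², y = 0.9 in, Ī = 1.5552 in⁴.
Semicircular cap: semicircle r = 1.6, A = 4.0212 in², y = 2.4791 in, Ī = 0.7193 in⁴.
Centroid: ȳ = ΣA·y / ΣA = 1.5492 in.
Transfer each piece to the horizontal centroidal axis using Ī + A·d² with d = y − 1.5492:
  rectangular body: d = -0.64918 in → contributes +3.9827 in⁴
  semicircular cap: d = 0.92988 in → contributes +4.1964 in⁴
Total I = 8.179 in⁴.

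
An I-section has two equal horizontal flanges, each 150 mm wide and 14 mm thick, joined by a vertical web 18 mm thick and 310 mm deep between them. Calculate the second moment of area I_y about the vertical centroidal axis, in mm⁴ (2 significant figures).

Decompose the section into non-overlapping parts with the origin at the bottom-left of its bounding rectangle.
Bottom flange: 150 × 14, A = 2 100 mm², x = 75 mm, Ī = 3 937 500 mm⁴.
Web: 18 × 310, A = 5 580 mm², x = 75 mm, Ī = 150 660 mm⁴.
Top flange: 150 × 14, A = 2 100 mm², x = 75 mm, Ī = 3 937 500 mm⁴.
By symmetry the centroid is at mid-width, x̄ = 75 mm.
All pieces are centred on the vertical centroidal axis, so I = ΣĪ = 8 025 660 mm⁴.

I_y ≈ 8.0 × 10⁶ mm⁴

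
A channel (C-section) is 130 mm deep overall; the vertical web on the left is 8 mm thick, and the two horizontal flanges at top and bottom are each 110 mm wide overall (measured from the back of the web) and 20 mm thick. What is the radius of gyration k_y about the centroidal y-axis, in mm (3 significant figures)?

k_y ≈ 34.4 mm

Break the section into simple shapes (no overlaps), measuring from the bottom-left corner of the bounding box.
Web: 8 × 130, A = 1 040 mm², x = 4 mm, Ī = 5546.7 mm⁴.
Top flange (beyond web): 102 × 20, A = 2 040 mm², x = 59 mm, Ī = 1 768 680 mm⁴.
Bottom flange (beyond web): 102 × 20, A = 2 040 mm², x = 59 mm, Ī = 1 768 680 mm⁴.
Centroid: x̄ = ΣA·x / ΣA = 47.828 mm.
Transfer each piece to the centroidal y-axis using Ī + A·d² with d = x − 47.828:
  web: d = -43.828 mm → contributes +2 003 287 mm⁴
  top flange (beyond web): d = 11.172 mm → contributes +2 023 294 mm⁴
  bottom flange (beyond web): d = 11.172 mm → contributes +2 023 294 mm⁴
Total I = 6 049 875 mm⁴.
Radius of gyration: k = √(I/A) = √(6 049 875 / 5 120) = 34.375 mm.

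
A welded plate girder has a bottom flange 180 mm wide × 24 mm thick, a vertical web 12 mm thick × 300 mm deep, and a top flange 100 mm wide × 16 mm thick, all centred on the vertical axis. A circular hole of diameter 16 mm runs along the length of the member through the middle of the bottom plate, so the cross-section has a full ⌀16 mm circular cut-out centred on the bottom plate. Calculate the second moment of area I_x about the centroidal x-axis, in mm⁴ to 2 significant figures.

I_x ≈ 1.6 × 10⁸ mm⁴

Treat the section as a set of non-overlapping primitives; coordinates are from the bounding-box lower-left.
Bottom plate: 180 × 24, A = 4 320 mm², y = 12 mm, Ī = 207 360 mm⁴.
Web plate: 12 × 300, A = 3 600 mm², y = 174 mm, Ī = 27 000 000 mm⁴.
Top plate: 100 × 16, A = 1 600 mm², y = 332 mm, Ī = 34 133 mm⁴.
Hole (subtracted): ⌀16, A = 201.1 mm², y = 12 mm, Ī = 3 217 mm⁴.
Centroid: ȳ = ΣA·y / ΣA = 129.5 mm.
Transfer each piece to the centroidal x-axis using Ī + A·d² with d = y − 129.5:
  bottom plate: d = -117.5 mm → contributes +59 874 850 mm⁴
  web plate: d = 44.48 mm → contributes +34 121 174 mm⁴
  top plate: d = 202.5 mm → contributes +65 628 504 mm⁴
  hole: d = -117.5 mm → contributes −2 780 268 mm⁴
Total I = 156 844 260 mm⁴.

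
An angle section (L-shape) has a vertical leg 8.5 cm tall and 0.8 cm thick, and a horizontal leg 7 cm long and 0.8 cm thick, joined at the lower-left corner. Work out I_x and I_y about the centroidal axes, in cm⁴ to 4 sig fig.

Split into non-overlapping primitives; take the origin at the lower-left of the bounding box.
Vertical leg: 0.8 × 8.5, A = 6.8 cm², y = 4.25 cm, Ī = 40.9417 cm⁴.
Horizontal leg (remainder): 6.2 × 0.8, A = 4.96 cm², y = 0.4 cm, Ī = 0.264533 cm⁴.
Centroid: ȳ = ΣA·y / ΣA = 2.62619 cm.
Transfer each piece to the centroidal x-axis using Ī + A·d² with d = y − 2.62619:
  vertical leg: d = 1.62381 cm → contributes +58.8716 cm⁴
  horizontal leg (remainder): d = -2.22619 cm → contributes +24.8459 cm⁴
Total I = 83.7175 cm⁴.
For the y-axis: x̄ = 1.87619 cm.
Repeating about the centroidal y-axis gives I_y = 51.3845 cm⁴.

I_x ≈ 83.72 cm⁴, I_y ≈ 51.38 cm⁴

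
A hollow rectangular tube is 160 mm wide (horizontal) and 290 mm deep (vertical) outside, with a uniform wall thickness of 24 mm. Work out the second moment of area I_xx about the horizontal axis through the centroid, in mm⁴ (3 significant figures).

I_xx ≈ 1.93 × 10⁸ mm⁴

Split into non-overlapping primitives; take the origin at the lower-left of the bounding box.
Outer rectangle: 160 × 290, A = 46 400 mm², y = 145 mm, Ī = 325 186 667 mm⁴.
Inner void (subtracted): 112 × 242, A = 27 104 mm², y = 145 mm, Ī = 132 276 555 mm⁴.
By symmetry the centroid is at mid-height, ȳ = 145 mm.
All pieces are centred on the horizontal axis through the centroid, so I = ΣĪ (holes subtracted) = 192 910 112 mm⁴.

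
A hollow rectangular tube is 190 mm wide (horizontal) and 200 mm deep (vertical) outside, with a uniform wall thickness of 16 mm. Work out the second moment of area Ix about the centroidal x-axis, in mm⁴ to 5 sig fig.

Ix ≈ 6.4235 × 10⁷ mm⁴

Treat the section as a set of non-overlapping primitives; coordinates are from the bounding-box lower-left.
Outer rectangle: 190 × 200, A = 38 000 mm², y = 100 mm, Ī = 126 666 667 mm⁴.
Inner void (subtracted): 158 × 168, A = 26 544 mm², y = 100 mm, Ī = 62 431 488 mm⁴.
By symmetry the centroid is at mid-height, ȳ = 100 mm.
All pieces are centred on the centroidal x-axis, so I = ΣĪ (holes subtracted) = 64 235 179 mm⁴.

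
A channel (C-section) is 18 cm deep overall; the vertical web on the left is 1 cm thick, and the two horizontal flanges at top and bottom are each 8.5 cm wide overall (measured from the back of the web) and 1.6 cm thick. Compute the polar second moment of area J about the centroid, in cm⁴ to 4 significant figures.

J ≈ 2405 cm⁴

Decompose the section into non-overlapping parts with the origin at the bottom-left of its bounding rectangle.
Web: 1 × 18, A = 18 cm², y = 9 cm, Ī = 486 cm⁴.
Top flange (beyond web): 7.5 × 1.6, A = 12 cm², y = 17.2 cm, Ī = 2.56 cm⁴.
Bottom flange (beyond web): 7.5 × 1.6, A = 12 cm², y = 0.8 cm, Ī = 2.56 cm⁴.
By symmetry the centroid is at mid-height, ȳ = 9 cm.
Transfer each piece to the centroidal x-axis using Ī + A·d² with d = y − 9:
  web: d = 0 cm → contributes +486 cm⁴
  top flange (beyond web): d = 8.2 cm → contributes +809.44 cm⁴
  bottom flange (beyond web): d = -8.2 cm → contributes +809.44 cm⁴
Total I = 2104.88 cm⁴.
For the y-axis: x̄ = 2.92857 cm.
Repeating about the centroidal y-axis gives I_y = 299.786 cm⁴.
Polar second moment: J = I_x + I_y = 2404.67 cm⁴.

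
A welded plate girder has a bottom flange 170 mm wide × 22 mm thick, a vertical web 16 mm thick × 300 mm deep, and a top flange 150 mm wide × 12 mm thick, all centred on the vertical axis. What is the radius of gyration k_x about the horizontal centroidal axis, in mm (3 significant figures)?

Treat the section as a set of non-overlapping primitives; coordinates are from the bounding-box lower-left.
Bottom plate: 170 × 22, A = 3 740 mm², y = 11 mm, Ī = 150 847 mm⁴.
Web plate: 16 × 300, A = 4 800 mm², y = 172 mm, Ī = 36 000 000 mm⁴.
Top plate: 150 × 12, A = 1 800 mm², y = 328 mm, Ī = 21 600 mm⁴.
Centroid: ȳ = ΣA·y / ΣA = 140.92 mm.
Transfer each piece to the horizontal centroidal axis using Ī + A·d² with d = y − 140.92:
  bottom plate: d = -129.92 mm → contributes +63 281 635 mm⁴
  web plate: d = 31.077 mm → contributes +40 635 854 mm⁴
  top plate: d = 187.08 mm → contributes +63 017 896 mm⁴
Total I = 166 935 385 mm⁴.
Radius of gyration: k = √(I/A) = √(166 935 385 / 10 340) = 127.06 mm.

k_x ≈ 127 mm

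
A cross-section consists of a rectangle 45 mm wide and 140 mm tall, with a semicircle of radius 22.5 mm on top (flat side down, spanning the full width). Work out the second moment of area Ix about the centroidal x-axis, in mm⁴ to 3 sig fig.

Break the section into simple shapes (no overlaps), measuring from the bottom-left corner of the bounding box.
Rectangular body: 45 × 140, A = 6 300 mm², y = 70 mm, Ī = 10 290 000 mm⁴.
Semicircular cap: semicircle r = 22.5, A = 795.22 mm², y = 149.55 mm, Ī = 28 130 mm⁴.
Centroid: ȳ = ΣA·y / ΣA = 78.916 mm.
Transfer each piece to the centroidal x-axis using Ī + A·d² with d = y − 78.916:
  rectangular body: d = -8.9157 mm → contributes +10 790 786 mm⁴
  semicircular cap: d = 70.634 mm → contributes +3 995 543 mm⁴
Total I = 14 786 329 mm⁴.

Ix ≈ 1.48 × 10⁷ mm⁴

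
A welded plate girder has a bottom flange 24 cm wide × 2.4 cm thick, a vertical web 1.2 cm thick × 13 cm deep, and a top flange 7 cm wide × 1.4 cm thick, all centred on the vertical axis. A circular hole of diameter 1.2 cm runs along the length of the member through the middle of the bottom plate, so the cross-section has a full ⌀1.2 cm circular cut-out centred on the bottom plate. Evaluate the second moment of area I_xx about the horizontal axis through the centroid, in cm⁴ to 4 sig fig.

Treat the section as a set of non-overlapping primitives; coordinates are from the bounding-box lower-left.
Bottom plate: 24 × 2.4, A = 57.6 cm², y = 1.2 cm, Ī = 27.648 cm⁴.
Web plate: 1.2 × 13, A = 15.6 cm², y = 8.9 cm, Ī = 219.7 cm⁴.
Top plate: 7 × 1.4, A = 9.8 cm², y = 16.1 cm, Ī = 1.60067 cm⁴.
Hole (subtracted): ⌀1.2, A = 1.13097 cm², y = 1.2 cm, Ī = 0.101788 cm⁴.
Centroid: ȳ = ΣA·y / ΣA = 4.4508 cm.
Transfer each piece to the horizontal axis through the centroid using Ī + A·d² with d = y − 4.4508:
  bottom plate: d = -3.2508 cm → contributes +636.348 cm⁴
  web plate: d = 4.4492 cm → contributes +528.508 cm⁴
  top plate: d = 11.6492 cm → contributes +1331.5 cm⁴
  hole: d = -3.2508 cm → contributes −12.0536 cm⁴
Total I = 2484.3 cm⁴.

I_xx ≈ 2484 cm⁴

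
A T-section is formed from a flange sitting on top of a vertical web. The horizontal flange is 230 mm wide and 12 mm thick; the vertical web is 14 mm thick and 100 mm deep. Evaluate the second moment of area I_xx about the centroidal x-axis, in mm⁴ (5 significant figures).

I_xx ≈ 4.1126 × 10⁶ mm⁴

Split into non-overlapping primitives; take the origin at the lower-left of the bounding box.
Flange: 230 × 12, A = 2 760 mm², y = 106 mm, Ī = 33 120 mm⁴.
Web: 14 × 100, A = 1 400 mm², y = 50 mm, Ī = 1 166 667 mm⁴.
Centroid: ȳ = ΣA·y / ΣA = 87.15385 mm.
Transfer each piece to the centroidal x-axis using Ī + A·d² with d = y − 87.15385:
  flange: d = 18.84615 mm → contributes +1 013 410 mm⁴
  web: d = -37.15385 mm → contributes +3 099 238 mm⁴
Total I = 4 112 648 mm⁴.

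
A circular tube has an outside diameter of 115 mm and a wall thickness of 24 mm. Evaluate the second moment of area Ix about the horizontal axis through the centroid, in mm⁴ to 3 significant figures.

Split into non-overlapping primitives; take the origin at the lower-left of the bounding box.
Outer circle: ⌀115, A = 10 387 mm², y = 57.5 mm, Ī = 8 585 414 mm⁴.
Bore (subtracted): ⌀67, A = 3525.7 mm², y = 57.5 mm, Ī = 989 166 mm⁴.
By symmetry the centroid is at mid-height, ȳ = 57.5 mm.
All pieces are centred on the horizontal axis through the centroid, so I = ΣĪ (holes subtracted) = 7 596 249 mm⁴.

Ix ≈ 7.60 × 10⁶ mm⁴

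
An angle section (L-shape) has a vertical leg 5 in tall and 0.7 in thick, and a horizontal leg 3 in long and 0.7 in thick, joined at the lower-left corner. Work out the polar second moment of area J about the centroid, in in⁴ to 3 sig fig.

J ≈ 15.8 in⁴

Break the section into simple shapes (no overlaps), measuring from the bottom-left corner of the bounding box.
Vertical leg: 0.7 × 5, A = 3.5 in², y = 2.5 in, Ī = 7.2917 in⁴.
Horizontal leg (remainder): 2.3 × 0.7, A = 1.61 in², y = 0.35 in, Ī = 0.065742 in⁴.
Centroid: ȳ = ΣA·y / ΣA = 1.8226 in.
Transfer each piece to the centroidal x-axis using Ī + A·d² with d = y − 1.8226:
  vertical leg: d = 0.6774 in → contributes +8.8977 in⁴
  horizontal leg (remainder): d = -1.4726 in → contributes +3.5571 in⁴
Total I = 12.455 in⁴.
For the y-axis: x̄ = 0.8226 in.
Repeating about the centroidal y-axis gives I_y = 3.3338 in⁴.
Polar second moment: J = I_x + I_y = 15.789 in⁴.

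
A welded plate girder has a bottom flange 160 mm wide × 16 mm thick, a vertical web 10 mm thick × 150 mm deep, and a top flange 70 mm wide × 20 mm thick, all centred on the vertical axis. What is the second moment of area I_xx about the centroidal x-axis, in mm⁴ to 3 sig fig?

Treat the section as a set of non-overlapping primitives; coordinates are from the bounding-box lower-left.
Bottom plate: 160 × 16, A = 2 560 mm², y = 8 mm, Ī = 54 613 mm⁴.
Web plate: 10 × 150, A = 1 500 mm², y = 91 mm, Ī = 2 812 500 mm⁴.
Top plate: 70 × 20, A = 1 400 mm², y = 176 mm, Ī = 46 667 mm⁴.
Centroid: ȳ = ΣA·y / ΣA = 73.879 mm.
Transfer each piece to the centroidal x-axis using Ī + A·d² with d = y − 73.879:
  bottom plate: d = -65.879 mm → contributes +11 165 163 mm⁴
  web plate: d = 17.121 mm → contributes +3 252 187 mm⁴
  top plate: d = 102.12 mm → contributes +14 646 810 mm⁴
Total I = 29 064 160 mm⁴.

I_xx ≈ 2.91 × 10⁷ mm⁴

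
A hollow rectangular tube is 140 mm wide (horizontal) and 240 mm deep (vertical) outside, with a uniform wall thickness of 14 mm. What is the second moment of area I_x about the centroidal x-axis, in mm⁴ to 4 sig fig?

I_x ≈ 7.235 × 10⁷ mm⁴

Break the section into simple shapes (no overlaps), measuring from the bottom-left corner of the bounding box.
Outer rectangle: 140 × 240, A = 33 600 mm², y = 120 mm, Ī = 161 280 000 mm⁴.
Inner void (subtracted): 112 × 212, A = 23 744 mm², y = 120 mm, Ī = 88 929 195 mm⁴.
By symmetry the centroid is at mid-height, ȳ = 120 mm.
All pieces are centred on the centroidal x-axis, so I = ΣĪ (holes subtracted) = 72 350 805 mm⁴.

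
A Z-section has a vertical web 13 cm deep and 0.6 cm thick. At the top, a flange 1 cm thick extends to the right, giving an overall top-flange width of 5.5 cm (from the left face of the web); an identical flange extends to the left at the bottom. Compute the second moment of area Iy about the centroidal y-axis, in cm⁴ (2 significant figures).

Break the section into simple shapes (no overlaps), measuring from the bottom-left corner of the bounding box.
Web: 0.6 × 13, A = 7.8 cm², x = 5.2 cm, Ī = 0.234 cm⁴.
Top flange (beyond web): 4.9 × 1, A = 4.9 cm², x = 7.95 cm, Ī = 9.804 cm⁴.
Bottom flange (beyond web): 4.9 × 1, A = 4.9 cm², x = 2.45 cm, Ī = 9.804 cm⁴.
Centroid: x̄ = ΣA·x / ΣA = 5.2 cm.
Transfer each piece to the centroidal y-axis using Ī + A·d² with d = x − 5.2:
  web: d = 0 cm → contributes +0.234 cm⁴
  top flange (beyond web): d = 2.75 cm → contributes +46.86 cm⁴
  bottom flange (beyond web): d = -2.75 cm → contributes +46.86 cm⁴
Total I = 93.95 cm⁴.

Iy ≈ 94 cm⁴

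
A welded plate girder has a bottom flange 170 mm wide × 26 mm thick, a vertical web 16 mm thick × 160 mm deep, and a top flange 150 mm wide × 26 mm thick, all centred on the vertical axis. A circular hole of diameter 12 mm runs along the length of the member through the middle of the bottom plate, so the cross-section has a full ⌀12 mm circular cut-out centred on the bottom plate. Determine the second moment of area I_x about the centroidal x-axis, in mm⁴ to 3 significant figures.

I_x ≈ 7.68 × 10⁷ mm⁴

Split into non-overlapping primitives; take the origin at the lower-left of the bounding box.
Bottom plate: 170 × 26, A = 4 420 mm², y = 13 mm, Ī = 248 993 mm⁴.
Web plate: 16 × 160, A = 2 560 mm², y = 106 mm, Ī = 5 461 333 mm⁴.
Top plate: 150 × 26, A = 3 900 mm², y = 199 mm, Ī = 219 700 mm⁴.
Hole (subtracted): ⌀12, A = 113.1 mm², y = 13 mm, Ī = 1017.9 mm⁴.
Centroid: ȳ = ΣA·y / ΣA = 102.49 mm.
Transfer each piece to the centroidal x-axis using Ī + A·d² with d = y − 102.49:
  bottom plate: d = -89.485 mm → contributes +35 642 705 mm⁴
  web plate: d = 3.5147 mm → contributes +5 492 956 mm⁴
  top plate: d = 96.515 mm → contributes +36 548 507 mm⁴
  hole: d = -89.485 mm → contributes −906 659 mm⁴
Total I = 76 777 509 mm⁴.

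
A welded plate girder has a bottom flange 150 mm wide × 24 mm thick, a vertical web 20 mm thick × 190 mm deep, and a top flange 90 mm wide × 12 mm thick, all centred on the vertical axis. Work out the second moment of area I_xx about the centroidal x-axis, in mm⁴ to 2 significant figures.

Decompose the section into non-overlapping parts with the origin at the bottom-left of its bounding rectangle.
Bottom plate: 150 × 24, A = 3 600 mm², y = 12 mm, Ī = 172 800 mm⁴.
Web plate: 20 × 190, A = 3 800 mm², y = 119 mm, Ī = 11 431 667 mm⁴.
Top plate: 90 × 12, A = 1 080 mm², y = 220 mm, Ī = 12 960 mm⁴.
Centroid: ȳ = ΣA·y / ΣA = 86.44 mm.
Transfer each piece to the centroidal x-axis using Ī + A·d² with d = y − 86.44:
  bottom plate: d = -74.44 mm → contributes +20 120 821 mm⁴
  web plate: d = 32.56 mm → contributes +15 460 577 mm⁴
  top plate: d = 133.6 mm → contributes +19 278 677 mm⁴
Total I = 54 860 075 mm⁴.

I_xx ≈ 5.5 × 10⁷ mm⁴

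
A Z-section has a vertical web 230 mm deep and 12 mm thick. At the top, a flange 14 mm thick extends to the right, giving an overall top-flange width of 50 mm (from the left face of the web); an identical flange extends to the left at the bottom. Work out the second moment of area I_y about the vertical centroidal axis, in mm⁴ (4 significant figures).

I_y ≈ 8.262 × 10⁵ mm⁴

Break the section into simple shapes (no overlaps), measuring from the bottom-left corner of the bounding box.
Web: 12 × 230, A = 2 760 mm², x = 44 mm, Ī = 33 120 mm⁴.
Top flange (beyond web): 38 × 14, A = 532 mm², x = 69 mm, Ī = 64017.3 mm⁴.
Bottom flange (beyond web): 38 × 14, A = 532 mm², x = 19 mm, Ī = 64017.3 mm⁴.
Centroid: x̄ = ΣA·x / ΣA = 44 mm.
Transfer each piece to the vertical centroidal axis using Ī + A·d² with d = x − 44:
  web: d = 0 mm → contributes +33 120 mm⁴
  top flange (beyond web): d = 25 mm → contributes +396 517 mm⁴
  bottom flange (beyond web): d = -25 mm → contributes +396 517 mm⁴
Total I = 826 155 mm⁴.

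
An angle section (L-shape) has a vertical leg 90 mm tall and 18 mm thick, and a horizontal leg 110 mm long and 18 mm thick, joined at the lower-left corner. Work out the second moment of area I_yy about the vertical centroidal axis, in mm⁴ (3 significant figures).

Break the section into simple shapes (no overlaps), measuring from the bottom-left corner of the bounding box.
Vertical leg: 18 × 90, A = 1 620 mm², x = 9 mm, Ī = 43 740 mm⁴.
Horizontal leg (remainder): 92 × 18, A = 1 656 mm², x = 64 mm, Ī = 1 168 032 mm⁴.
Centroid: x̄ = ΣA·x / ΣA = 36.802 mm.
Transfer each piece to the vertical centroidal axis using Ī + A·d² with d = x − 36.802:
  vertical leg: d = -27.802 mm → contributes +1 295 939 mm⁴
  horizontal leg (remainder): d = 27.198 mm → contributes +2 393 009 mm⁴
Total I = 3 688 948 mm⁴.

I_yy ≈ 3.69 × 10⁶ mm⁴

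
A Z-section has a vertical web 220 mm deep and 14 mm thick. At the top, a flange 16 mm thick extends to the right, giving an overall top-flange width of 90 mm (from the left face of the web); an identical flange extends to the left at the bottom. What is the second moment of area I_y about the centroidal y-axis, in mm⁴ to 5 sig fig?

I_y ≈ 6.1457 × 10⁶ mm⁴

Break the section into simple shapes (no overlaps), measuring from the bottom-left corner of the bounding box.
Web: 14 × 220, A = 3 080 mm², x = 83 mm, Ī = 50306.67 mm⁴.
Top flange (beyond web): 76 × 16, A = 1 216 mm², x = 128 mm, Ī = 585301.3 mm⁴.
Bottom flange (beyond web): 76 × 16, A = 1 216 mm², x = 38 mm, Ī = 585301.3 mm⁴.
Centroid: x̄ = ΣA·x / ΣA = 83 mm.
Transfer each piece to the centroidal y-axis using Ī + A·d² with d = x − 83:
  web: d = 0 mm → contributes +50306.67 mm⁴
  top flange (beyond web): d = 45 mm → contributes +3 047 701 mm⁴
  bottom flange (beyond web): d = -45 mm → contributes +3 047 701 mm⁴
Total I = 6 145 709 mm⁴.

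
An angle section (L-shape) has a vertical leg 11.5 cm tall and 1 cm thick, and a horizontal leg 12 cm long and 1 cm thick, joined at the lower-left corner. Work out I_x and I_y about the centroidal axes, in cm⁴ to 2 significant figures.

Treat the section as a set of non-overlapping primitives; coordinates are from the bounding-box lower-left.
Vertical leg: 1 × 11.5, A = 11.5 cm², y = 5.75 cm, Ī = 126.7 cm⁴.
Horizontal leg (remainder): 11 × 1, A = 11 cm², y = 0.5 cm, Ī = 0.9167 cm⁴.
Centroid: ȳ = ΣA·y / ΣA = 3.183 cm.
Transfer each piece to the centroidal x-axis using Ī + A·d² with d = y − 3.183:
  vertical leg: d = 2.567 cm → contributes +202.5 cm⁴
  horizontal leg (remainder): d = -2.683 cm → contributes +80.12 cm⁴
Total I = 282.6 cm⁴.
For the y-axis: x̄ = 3.433 cm.
Repeating about the centroidal y-axis gives I_y = 314.3 cm⁴.

I_x ≈ 280 cm⁴, I_y ≈ 310 cm⁴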